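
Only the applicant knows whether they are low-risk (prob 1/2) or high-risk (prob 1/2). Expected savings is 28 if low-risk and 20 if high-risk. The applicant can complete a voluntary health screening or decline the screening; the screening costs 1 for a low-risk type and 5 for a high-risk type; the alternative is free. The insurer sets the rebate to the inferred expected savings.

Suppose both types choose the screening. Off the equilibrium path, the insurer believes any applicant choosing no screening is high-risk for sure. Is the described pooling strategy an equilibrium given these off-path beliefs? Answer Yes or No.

No

On path, the insurer holds the prior and pays 1/2·28 + 1/2·20 = 24. Off path (no screening), believing high-risk, it pays 20.
low-risk: the screening nets 24 − 1 = 23; no screening nets 20. low-risk stays.
high-risk: the screening nets 24 − 5 = 19; no screening nets 20. high-risk would deviate.
A type deviates, so pooling fails.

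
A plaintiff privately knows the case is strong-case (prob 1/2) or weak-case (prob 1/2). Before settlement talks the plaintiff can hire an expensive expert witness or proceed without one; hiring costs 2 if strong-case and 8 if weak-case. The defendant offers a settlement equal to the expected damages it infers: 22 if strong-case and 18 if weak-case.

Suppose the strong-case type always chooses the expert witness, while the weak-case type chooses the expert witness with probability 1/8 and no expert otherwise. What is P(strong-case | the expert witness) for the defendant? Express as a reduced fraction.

P(the expert witness) = (1/2)·1 + (1/2)·(1/8) = 9/16.
By Bayes' rule, P(strong-case | the expert witness) = (1/2) / (9/16) = 8/9.

8/9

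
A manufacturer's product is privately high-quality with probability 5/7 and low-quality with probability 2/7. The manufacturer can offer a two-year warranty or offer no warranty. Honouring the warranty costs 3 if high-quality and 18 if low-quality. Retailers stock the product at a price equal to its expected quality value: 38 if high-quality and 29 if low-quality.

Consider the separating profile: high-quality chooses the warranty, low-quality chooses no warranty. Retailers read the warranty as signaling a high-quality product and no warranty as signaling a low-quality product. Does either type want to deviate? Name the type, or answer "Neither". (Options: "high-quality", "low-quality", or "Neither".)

The warranty pays 38; no warranty pays 29.
high-quality: assigned the warranty, nets 38 − 3 = 35; deviating to no warranty nets 29.
low-quality: assigned no warranty, nets 29; deviating to the warranty nets 38 − 18 = 20.
Both types strictly prefer their assigned action; no profitable deviation.

Neither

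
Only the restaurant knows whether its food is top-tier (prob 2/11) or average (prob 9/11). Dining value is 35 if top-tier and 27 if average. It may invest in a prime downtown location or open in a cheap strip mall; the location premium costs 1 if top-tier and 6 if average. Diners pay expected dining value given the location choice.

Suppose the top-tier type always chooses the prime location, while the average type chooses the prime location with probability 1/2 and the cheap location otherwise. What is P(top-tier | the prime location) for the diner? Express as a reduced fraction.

4/13

P(the prime location) = (2/11)·1 + (9/11)·(1/2) = 13/22.
By Bayes' rule, P(top-tier | the prime location) = (2/11) / (13/22) = 4/13.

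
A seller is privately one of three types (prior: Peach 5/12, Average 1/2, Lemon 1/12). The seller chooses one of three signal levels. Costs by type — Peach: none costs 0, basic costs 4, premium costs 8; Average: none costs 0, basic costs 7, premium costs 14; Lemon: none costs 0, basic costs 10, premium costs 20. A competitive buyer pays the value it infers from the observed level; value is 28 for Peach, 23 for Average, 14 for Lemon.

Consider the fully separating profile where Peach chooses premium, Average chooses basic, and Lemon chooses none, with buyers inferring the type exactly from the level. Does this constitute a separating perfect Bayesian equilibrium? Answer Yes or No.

Yes

Separating prices: premium → 28, basic → 23, none → 14.
Peach (assigned premium): none: 14 − 0 = 14; basic: 23 − 4 = 19; premium: 28 − 8 = 20. Peach stays.
Average (assigned basic): none: 14 − 0 = 14; basic: 23 − 7 = 16; premium: 28 − 14 = 14. Average stays.
Lemon (assigned none): none: 14 − 0 = 14; basic: 23 − 10 = 13; premium: 28 − 20 = 8. Lemon stays.
Every type prefers its assigned level; separation holds.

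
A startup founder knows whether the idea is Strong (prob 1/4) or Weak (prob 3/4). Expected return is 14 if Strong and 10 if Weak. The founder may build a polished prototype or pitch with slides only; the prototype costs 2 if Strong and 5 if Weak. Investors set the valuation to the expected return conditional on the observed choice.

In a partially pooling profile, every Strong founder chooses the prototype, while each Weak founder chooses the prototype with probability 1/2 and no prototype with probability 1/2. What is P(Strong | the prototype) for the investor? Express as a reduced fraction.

P(the prototype) = (1/4)·1 + (3/4)·(1/2) = 5/8.
By Bayes' rule, P(Strong | the prototype) = (1/4) / (5/8) = 2/5.

2/5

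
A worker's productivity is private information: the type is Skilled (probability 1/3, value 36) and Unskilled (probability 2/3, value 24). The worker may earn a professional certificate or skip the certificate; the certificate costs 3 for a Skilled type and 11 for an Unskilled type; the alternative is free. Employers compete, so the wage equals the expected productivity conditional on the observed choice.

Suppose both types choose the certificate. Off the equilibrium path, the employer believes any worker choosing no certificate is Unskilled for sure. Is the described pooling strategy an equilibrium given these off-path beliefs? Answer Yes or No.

On path, the employer holds the prior and pays 1/3·36 + 2/3·24 = 28. Off path (no certificate), believing Unskilled, it pays 24.
Skilled: the certificate nets 28 − 3 = 25; no certificate nets 24. Skilled stays.
Unskilled: the certificate nets 28 − 11 = 17; no certificate nets 24. Unskilled would deviate.
A type deviates, so pooling fails.

No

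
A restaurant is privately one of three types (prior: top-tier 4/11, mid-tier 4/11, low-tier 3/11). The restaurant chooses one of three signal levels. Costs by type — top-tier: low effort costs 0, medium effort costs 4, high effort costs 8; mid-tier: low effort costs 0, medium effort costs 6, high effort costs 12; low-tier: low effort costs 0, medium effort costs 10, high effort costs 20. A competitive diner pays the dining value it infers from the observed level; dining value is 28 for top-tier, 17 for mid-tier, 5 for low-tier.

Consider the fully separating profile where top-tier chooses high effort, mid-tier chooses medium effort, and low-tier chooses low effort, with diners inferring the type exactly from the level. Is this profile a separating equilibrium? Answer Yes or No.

No

Separating price premiums: high effort → 28, medium effort → 17, low effort → 5.
top-tier (assigned high effort): low effort: 5 − 0 = 5; medium effort: 17 − 4 = 13; high effort: 28 − 8 = 20. top-tier stays.
mid-tier (assigned medium effort): low effort: 5 − 0 = 5; medium effort: 17 − 6 = 11; high effort: 28 − 12 = 16. mid-tier prefers high effort.
low-tier (assigned low effort): low effort: 5 − 0 = 5; medium effort: 17 − 10 = 7; high effort: 28 − 20 = 8. low-tier prefers high effort.
At least one type deviates; the separating profile fails.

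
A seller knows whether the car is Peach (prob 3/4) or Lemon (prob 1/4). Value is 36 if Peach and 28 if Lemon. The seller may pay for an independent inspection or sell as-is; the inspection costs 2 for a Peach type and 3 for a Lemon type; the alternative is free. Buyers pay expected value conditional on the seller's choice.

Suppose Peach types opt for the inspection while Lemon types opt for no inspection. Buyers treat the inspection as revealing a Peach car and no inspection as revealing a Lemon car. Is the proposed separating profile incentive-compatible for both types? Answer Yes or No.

Under these beliefs, the inspection earns price 36 and no inspection earns price 28.
Peach: the inspection nets 36 − 2 = 34; no inspection nets 28. Peach prefers the inspection.
Lemon: the inspection nets 36 − 3 = 33; no inspection nets 28. Lemon would deviate to the inspection.
Lemon has a profitable deviation, so the profile is not an equilibrium.

No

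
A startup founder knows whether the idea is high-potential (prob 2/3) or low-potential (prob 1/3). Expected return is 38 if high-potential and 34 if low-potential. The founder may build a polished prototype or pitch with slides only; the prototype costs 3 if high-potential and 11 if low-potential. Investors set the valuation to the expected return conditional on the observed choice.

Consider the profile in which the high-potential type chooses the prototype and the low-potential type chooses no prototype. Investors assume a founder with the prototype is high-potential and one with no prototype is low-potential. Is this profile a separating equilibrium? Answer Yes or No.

Yes

Under these beliefs, the prototype earns valuation 38 and no prototype earns valuation 34.
high-potential: the prototype nets 38 − 3 = 35; no prototype nets 34. high-potential prefers the prototype.
low-potential: the prototype nets 38 − 11 = 27; no prototype nets 34. low-potential prefers no prototype.
Neither type deviates, so the separating profile is an equilibrium.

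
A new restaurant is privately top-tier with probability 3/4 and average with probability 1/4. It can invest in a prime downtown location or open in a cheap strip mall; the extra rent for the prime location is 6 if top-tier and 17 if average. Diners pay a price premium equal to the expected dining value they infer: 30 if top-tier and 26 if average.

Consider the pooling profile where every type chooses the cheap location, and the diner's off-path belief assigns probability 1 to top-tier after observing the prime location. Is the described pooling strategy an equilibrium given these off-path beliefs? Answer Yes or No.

Yes

On path, the diner holds the prior and pays 3/4·30 + 1/4·26 = 29. Off path (the prime location), believing top-tier, it pays 30.
top-tier: the cheap location nets 29; the prime location nets 30 − 6 = 24. top-tier stays.
average: the cheap location nets 29; the prime location nets 30 − 17 = 13. average stays.
No type deviates, so pooling is sustained.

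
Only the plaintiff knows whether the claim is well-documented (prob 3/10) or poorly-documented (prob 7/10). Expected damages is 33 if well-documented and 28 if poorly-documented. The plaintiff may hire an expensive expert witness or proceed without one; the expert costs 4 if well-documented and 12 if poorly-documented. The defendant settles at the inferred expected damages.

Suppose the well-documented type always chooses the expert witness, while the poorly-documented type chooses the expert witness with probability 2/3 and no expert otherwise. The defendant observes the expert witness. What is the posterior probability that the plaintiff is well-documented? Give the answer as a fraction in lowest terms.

P(the expert witness) = (3/10)·1 + (7/10)·(2/3) = 23/30.
By Bayes' rule, P(well-documented | the expert witness) = (3/10) / (23/30) = 9/23.

9/23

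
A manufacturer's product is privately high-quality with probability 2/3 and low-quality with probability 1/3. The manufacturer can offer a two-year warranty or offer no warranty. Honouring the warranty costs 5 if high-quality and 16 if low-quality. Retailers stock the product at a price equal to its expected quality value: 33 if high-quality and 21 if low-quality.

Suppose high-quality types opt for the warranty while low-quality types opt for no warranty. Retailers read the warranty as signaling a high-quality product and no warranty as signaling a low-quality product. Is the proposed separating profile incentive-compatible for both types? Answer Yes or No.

Under these beliefs, the warranty earns price 33 and no warranty earns price 21.
high-quality: the warranty nets 33 − 5 = 28; no warranty nets 21. high-quality prefers the warranty.
low-quality: the warranty nets 33 − 16 = 17; no warranty nets 21. low-quality prefers no warranty.
Neither type deviates, so the separating profile is an equilibrium.

Yes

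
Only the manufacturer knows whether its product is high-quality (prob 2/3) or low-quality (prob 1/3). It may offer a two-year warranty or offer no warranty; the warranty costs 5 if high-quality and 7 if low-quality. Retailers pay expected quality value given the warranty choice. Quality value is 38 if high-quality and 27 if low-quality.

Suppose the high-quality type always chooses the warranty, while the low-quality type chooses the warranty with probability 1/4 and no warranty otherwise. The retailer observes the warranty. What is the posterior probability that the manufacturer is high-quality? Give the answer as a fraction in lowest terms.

8/9

P(the warranty) = (2/3)·1 + (1/3)·(1/4) = 3/4.
By Bayes' rule, P(high-quality | the warranty) = (2/3) / (3/4) = 8/9.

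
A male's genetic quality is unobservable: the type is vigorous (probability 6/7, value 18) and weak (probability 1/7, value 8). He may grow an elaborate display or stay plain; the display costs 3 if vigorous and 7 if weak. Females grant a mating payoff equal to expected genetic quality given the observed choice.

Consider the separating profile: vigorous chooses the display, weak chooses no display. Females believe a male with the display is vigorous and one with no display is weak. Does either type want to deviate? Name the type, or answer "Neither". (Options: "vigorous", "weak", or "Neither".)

The display pays 18; no display pays 8.
vigorous: assigned the display, nets 18 − 3 = 15; deviating to no display nets 8.
weak: assigned no display, nets 8; deviating to the display nets 18 − 7 = 11.
The weak type gains 3 by deviating.

weak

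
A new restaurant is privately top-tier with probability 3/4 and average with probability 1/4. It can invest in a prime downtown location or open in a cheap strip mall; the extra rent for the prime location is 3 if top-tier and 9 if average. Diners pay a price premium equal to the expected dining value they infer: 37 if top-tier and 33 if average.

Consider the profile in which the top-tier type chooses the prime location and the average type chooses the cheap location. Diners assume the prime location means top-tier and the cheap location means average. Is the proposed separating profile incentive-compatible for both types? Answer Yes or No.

Yes

Under these beliefs, the prime location earns price premium 37 and the cheap location earns price premium 33.
top-tier: the prime location nets 37 − 3 = 34; the cheap location nets 33. top-tier prefers the prime location.
average: the prime location nets 37 − 9 = 28; the cheap location nets 33. average prefers the cheap location.
Neither type deviates, so the separating profile is an equilibrium.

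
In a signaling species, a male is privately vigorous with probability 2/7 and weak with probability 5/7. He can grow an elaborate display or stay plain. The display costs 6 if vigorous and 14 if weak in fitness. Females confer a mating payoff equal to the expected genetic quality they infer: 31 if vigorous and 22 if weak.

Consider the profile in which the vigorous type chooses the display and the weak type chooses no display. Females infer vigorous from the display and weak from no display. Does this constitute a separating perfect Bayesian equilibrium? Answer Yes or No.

Yes

Under these beliefs, the display earns mating payoff 31 and no display earns mating payoff 22.
vigorous: the display nets 31 − 6 = 25; no display nets 22. vigorous prefers the display.
weak: the display nets 31 − 14 = 17; no display nets 22. weak prefers no display.
Neither type deviates, so the separating profile is an equilibrium.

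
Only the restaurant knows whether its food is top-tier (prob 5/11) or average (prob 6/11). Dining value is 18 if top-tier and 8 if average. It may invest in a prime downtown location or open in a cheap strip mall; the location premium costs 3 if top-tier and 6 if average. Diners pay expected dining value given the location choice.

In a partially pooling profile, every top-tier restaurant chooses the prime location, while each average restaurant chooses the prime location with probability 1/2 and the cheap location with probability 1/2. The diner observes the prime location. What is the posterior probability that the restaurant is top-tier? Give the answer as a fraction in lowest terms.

5/8

P(the prime location) = (5/11)·1 + (6/11)·(1/2) = 8/11.
By Bayes' rule, P(top-tier | the prime location) = (5/11) / (8/11) = 5/8.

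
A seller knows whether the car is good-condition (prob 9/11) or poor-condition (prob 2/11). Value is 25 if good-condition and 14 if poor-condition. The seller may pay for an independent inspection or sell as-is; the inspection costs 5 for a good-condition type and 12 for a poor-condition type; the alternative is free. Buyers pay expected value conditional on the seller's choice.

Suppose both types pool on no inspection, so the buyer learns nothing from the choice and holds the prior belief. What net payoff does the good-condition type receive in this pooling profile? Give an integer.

Pooled price = 9/11·25 + 2/11·14 = 23.
good-condition pays no cost for no inspection, so net payoff = 23.

23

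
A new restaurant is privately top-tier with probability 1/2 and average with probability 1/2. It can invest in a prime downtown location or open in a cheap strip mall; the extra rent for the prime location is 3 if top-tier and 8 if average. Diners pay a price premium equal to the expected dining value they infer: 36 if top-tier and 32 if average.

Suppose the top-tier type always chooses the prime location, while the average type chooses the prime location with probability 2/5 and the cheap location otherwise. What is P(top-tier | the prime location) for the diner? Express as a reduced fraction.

5/7

P(the prime location) = (1/2)·1 + (1/2)·(2/5) = 7/10.
By Bayes' rule, P(top-tier | the prime location) = (1/2) / (7/10) = 5/7.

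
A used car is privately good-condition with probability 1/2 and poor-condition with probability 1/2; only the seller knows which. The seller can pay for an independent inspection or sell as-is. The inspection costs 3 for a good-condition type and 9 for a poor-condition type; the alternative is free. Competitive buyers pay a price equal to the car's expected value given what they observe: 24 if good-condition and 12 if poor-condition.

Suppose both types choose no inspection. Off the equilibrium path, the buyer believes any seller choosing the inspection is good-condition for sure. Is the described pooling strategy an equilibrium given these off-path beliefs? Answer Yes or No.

No

On path, the buyer holds the prior and pays 1/2·24 + 1/2·12 = 18. Off path (the inspection), believing good-condition, it pays 24.
good-condition: no inspection nets 18; the inspection nets 24 − 3 = 21. good-condition would deviate.
poor-condition: no inspection nets 18; the inspection nets 24 − 9 = 15. poor-condition stays.
A type deviates, so pooling fails.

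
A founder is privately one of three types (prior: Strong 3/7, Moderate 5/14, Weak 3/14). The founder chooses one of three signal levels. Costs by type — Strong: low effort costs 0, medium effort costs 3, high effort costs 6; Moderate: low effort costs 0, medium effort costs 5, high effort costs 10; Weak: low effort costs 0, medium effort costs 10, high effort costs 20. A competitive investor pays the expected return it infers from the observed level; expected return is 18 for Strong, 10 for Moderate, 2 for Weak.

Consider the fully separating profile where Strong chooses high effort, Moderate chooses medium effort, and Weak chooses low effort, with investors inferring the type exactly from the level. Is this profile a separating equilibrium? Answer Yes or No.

No

Separating valuations: high effort → 18, medium effort → 10, low effort → 2.
Strong (assigned high effort): low effort: 2 − 0 = 2; medium effort: 10 − 3 = 7; high effort: 18 − 6 = 12. Strong stays.
Moderate (assigned medium effort): low effort: 2 − 0 = 2; medium effort: 10 − 5 = 5; high effort: 18 − 10 = 8. Moderate prefers high effort.
Weak (assigned low effort): low effort: 2 − 0 = 2; medium effort: 10 − 10 = 0; high effort: 18 − 20 = -2. Weak stays.
At least one type deviates; the separating profile fails.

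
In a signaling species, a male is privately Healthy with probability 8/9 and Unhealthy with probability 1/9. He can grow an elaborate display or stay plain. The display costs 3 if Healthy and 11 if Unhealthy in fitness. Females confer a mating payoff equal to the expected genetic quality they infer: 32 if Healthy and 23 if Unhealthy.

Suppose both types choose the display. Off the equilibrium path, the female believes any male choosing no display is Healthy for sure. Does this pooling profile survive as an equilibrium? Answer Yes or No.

On path, the female holds the prior and pays 8/9·32 + 1/9·23 = 31. Off path (no display), believing Healthy, it pays 32.
Healthy: the display nets 31 − 3 = 28; no display nets 32. Healthy would deviate.
Unhealthy: the display nets 31 − 11 = 20; no display nets 32. Unhealthy would deviate.
A type deviates, so pooling fails.

No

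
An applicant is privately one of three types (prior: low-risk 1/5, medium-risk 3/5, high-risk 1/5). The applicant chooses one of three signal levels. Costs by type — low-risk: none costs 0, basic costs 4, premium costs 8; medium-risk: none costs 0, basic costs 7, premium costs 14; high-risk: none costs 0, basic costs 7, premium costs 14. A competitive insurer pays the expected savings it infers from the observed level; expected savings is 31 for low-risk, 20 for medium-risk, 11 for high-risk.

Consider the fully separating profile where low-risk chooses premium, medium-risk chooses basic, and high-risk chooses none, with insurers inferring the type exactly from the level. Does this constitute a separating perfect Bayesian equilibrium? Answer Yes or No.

No

Separating rebates: premium → 31, basic → 20, none → 11.
low-risk (assigned premium): none: 11 − 0 = 11; basic: 20 − 4 = 16; premium: 31 − 8 = 23. low-risk stays.
medium-risk (assigned basic): none: 11 − 0 = 11; basic: 20 − 7 = 13; premium: 31 − 14 = 17. medium-risk prefers premium.
high-risk (assigned none): none: 11 − 0 = 11; basic: 20 − 7 = 13; premium: 31 − 14 = 17. high-risk prefers premium.
At least one type deviates; the separating profile fails.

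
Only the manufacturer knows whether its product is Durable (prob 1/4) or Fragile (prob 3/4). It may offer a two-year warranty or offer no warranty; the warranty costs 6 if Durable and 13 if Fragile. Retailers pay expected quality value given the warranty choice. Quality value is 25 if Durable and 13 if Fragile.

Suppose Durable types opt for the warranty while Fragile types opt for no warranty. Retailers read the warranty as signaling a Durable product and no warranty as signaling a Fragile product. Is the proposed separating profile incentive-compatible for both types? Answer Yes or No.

Under these beliefs, the warranty earns price 25 and no warranty earns price 13.
Durable: the warranty nets 25 − 6 = 19; no warranty nets 13. Durable prefers the warranty.
Fragile: the warranty nets 25 − 13 = 12; no warranty nets 13. Fragile prefers no warranty.
Neither type deviates, so the separating profile is an equilibrium.

Yes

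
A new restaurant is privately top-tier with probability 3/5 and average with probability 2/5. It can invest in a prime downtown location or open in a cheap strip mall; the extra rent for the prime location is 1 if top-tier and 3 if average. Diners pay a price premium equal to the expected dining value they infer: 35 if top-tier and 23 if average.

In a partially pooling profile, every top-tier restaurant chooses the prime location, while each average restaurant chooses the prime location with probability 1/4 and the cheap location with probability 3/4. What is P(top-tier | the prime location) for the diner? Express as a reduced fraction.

6/7

P(the prime location) = (3/5)·1 + (2/5)·(1/4) = 7/10.
By Bayes' rule, P(top-tier | the prime location) = (3/5) / (7/10) = 6/7.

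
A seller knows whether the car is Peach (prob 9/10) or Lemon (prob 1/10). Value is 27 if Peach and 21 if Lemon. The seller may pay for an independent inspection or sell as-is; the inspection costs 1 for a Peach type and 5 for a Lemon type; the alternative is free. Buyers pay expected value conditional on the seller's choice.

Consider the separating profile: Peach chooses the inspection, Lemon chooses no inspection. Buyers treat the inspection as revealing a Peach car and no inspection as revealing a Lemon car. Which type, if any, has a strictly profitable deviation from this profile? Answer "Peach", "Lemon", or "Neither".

Lemon

The inspection pays 27; no inspection pays 21.
Peach: assigned the inspection, nets 27 − 1 = 26; deviating to no inspection nets 21.
Lemon: assigned no inspection, nets 21; deviating to the inspection nets 27 − 5 = 22.
The Lemon type gains 1 by deviating.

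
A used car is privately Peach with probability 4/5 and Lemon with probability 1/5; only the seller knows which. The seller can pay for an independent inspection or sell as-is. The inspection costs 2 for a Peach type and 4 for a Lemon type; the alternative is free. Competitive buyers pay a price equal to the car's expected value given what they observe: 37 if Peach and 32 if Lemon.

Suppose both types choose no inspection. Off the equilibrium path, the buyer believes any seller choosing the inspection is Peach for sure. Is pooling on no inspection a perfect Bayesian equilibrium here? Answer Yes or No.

On path, the buyer holds the prior and pays 4/5·37 + 1/5·32 = 36. Off path (the inspection), believing Peach, it pays 37.
Peach: no inspection nets 36; the inspection nets 37 − 2 = 35. Peach stays.
Lemon: no inspection nets 36; the inspection nets 37 − 4 = 33. Lemon stays.
No type deviates, so pooling is sustained.

Yes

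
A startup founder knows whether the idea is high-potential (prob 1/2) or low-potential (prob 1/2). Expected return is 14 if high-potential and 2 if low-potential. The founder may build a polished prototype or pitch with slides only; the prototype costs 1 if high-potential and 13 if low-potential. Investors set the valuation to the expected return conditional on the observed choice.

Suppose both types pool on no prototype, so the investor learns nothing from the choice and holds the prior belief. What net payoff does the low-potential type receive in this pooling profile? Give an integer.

Pooled valuation = 1/2·14 + 1/2·2 = 8.
low-potential pays no cost for no prototype, so net payoff = 8.

8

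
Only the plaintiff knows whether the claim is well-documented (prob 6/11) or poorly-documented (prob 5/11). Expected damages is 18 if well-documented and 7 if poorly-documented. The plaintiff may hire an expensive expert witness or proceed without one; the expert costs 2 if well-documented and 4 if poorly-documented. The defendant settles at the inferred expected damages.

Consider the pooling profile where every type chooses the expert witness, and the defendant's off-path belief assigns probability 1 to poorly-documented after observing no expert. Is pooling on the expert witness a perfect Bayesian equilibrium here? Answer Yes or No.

On path, the defendant holds the prior and pays 6/11·18 + 5/11·7 = 13. Off path (no expert), believing poorly-documented, it pays 7.
well-documented: the expert witness nets 13 − 2 = 11; no expert nets 7. well-documented stays.
poorly-documented: the expert witness nets 13 − 4 = 9; no expert nets 7. poorly-documented stays.
No type deviates, so pooling is sustained.

Yes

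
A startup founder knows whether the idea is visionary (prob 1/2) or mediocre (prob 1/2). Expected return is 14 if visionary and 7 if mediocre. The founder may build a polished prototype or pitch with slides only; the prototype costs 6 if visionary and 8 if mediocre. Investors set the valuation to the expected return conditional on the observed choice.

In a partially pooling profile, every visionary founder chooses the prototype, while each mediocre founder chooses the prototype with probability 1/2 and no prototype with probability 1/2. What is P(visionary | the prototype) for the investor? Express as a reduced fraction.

2/3

P(the prototype) = (1/2)·1 + (1/2)·(1/2) = 3/4.
By Bayes' rule, P(visionary | the prototype) = (1/2) / (3/4) = 2/3.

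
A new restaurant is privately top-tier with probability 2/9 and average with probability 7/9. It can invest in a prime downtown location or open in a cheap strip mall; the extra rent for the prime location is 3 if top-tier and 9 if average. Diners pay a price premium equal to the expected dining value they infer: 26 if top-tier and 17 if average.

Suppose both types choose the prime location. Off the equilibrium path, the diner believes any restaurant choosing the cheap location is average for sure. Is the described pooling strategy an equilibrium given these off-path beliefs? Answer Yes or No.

On path, the diner holds the prior and pays 2/9·26 + 7/9·17 = 19. Off path (the cheap location), believing average, it pays 17.
top-tier: the prime location nets 19 − 3 = 16; the cheap location nets 17. top-tier would deviate.
average: the prime location nets 19 − 9 = 10; the cheap location nets 17. average would deviate.
A type deviates, so pooling fails.

No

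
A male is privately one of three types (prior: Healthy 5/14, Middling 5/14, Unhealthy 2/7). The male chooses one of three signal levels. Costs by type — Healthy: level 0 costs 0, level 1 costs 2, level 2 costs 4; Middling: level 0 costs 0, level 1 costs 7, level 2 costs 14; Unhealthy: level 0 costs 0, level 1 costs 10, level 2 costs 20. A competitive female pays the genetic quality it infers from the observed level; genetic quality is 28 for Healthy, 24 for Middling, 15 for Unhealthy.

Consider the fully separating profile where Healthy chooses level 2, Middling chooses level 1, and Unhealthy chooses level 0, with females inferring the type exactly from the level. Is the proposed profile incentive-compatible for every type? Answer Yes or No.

Yes

Separating mating payoffs: level 2 → 28, level 1 → 24, level 0 → 15.
Healthy (assigned level 2): level 0: 15 − 0 = 15; level 1: 24 − 2 = 22; level 2: 28 − 4 = 24. Healthy stays.
Middling (assigned level 1): level 0: 15 − 0 = 15; level 1: 24 − 7 = 17; level 2: 28 − 14 = 14. Middling stays.
Unhealthy (assigned level 0): level 0: 15 − 0 = 15; level 1: 24 − 10 = 14; level 2: 28 − 20 = 8. Unhealthy stays.
Every type prefers its assigned level; separation holds.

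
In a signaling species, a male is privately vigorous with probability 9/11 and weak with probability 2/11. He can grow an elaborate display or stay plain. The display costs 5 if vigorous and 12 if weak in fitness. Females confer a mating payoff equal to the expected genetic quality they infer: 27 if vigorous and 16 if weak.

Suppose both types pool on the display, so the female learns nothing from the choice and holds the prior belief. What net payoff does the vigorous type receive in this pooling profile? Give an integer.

Pooled mating payoff = 9/11·27 + 2/11·16 = 25.
vigorous pays cost 5 for the display, so net payoff = 25 − 5 = 20.

20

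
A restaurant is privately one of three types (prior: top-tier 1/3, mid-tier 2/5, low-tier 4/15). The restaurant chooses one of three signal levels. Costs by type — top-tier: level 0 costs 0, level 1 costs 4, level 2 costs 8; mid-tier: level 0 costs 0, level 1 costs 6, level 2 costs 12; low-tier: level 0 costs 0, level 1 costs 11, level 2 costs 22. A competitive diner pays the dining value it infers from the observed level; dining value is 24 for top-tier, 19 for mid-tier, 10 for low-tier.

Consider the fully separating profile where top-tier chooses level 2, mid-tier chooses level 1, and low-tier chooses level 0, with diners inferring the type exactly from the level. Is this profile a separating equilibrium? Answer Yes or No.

Yes

Separating price premiums: level 2 → 24, level 1 → 19, level 0 → 10.
top-tier (assigned level 2): level 0: 10 − 0 = 10; level 1: 19 − 4 = 15; level 2: 24 − 8 = 16. top-tier stays.
mid-tier (assigned level 1): level 0: 10 − 0 = 10; level 1: 19 − 6 = 13; level 2: 24 − 12 = 12. mid-tier stays.
low-tier (assigned level 0): level 0: 10 − 0 = 10; level 1: 19 − 11 = 8; level 2: 24 − 22 = 2. low-tier stays.
Every type prefers its assigned level; separation holds.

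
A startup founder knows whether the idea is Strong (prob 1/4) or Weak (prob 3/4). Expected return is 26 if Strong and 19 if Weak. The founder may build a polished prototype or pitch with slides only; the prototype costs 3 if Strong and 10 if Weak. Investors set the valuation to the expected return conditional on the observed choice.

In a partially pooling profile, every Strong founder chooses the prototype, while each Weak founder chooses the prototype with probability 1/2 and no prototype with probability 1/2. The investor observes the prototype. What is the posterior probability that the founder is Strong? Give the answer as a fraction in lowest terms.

2/5

P(the prototype) = (1/4)·1 + (3/4)·(1/2) = 5/8.
By Bayes' rule, P(Strong | the prototype) = (1/4) / (5/8) = 2/5.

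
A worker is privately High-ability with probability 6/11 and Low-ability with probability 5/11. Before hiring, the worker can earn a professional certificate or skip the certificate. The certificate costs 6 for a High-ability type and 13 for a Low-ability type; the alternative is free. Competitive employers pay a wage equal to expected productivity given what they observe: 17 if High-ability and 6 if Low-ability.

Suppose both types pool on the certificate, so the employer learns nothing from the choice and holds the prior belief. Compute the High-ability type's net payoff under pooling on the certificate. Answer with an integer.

6

Pooled wage = 6/11·17 + 5/11·6 = 12.
High-ability pays cost 6 for the certificate, so net payoff = 12 − 6 = 6.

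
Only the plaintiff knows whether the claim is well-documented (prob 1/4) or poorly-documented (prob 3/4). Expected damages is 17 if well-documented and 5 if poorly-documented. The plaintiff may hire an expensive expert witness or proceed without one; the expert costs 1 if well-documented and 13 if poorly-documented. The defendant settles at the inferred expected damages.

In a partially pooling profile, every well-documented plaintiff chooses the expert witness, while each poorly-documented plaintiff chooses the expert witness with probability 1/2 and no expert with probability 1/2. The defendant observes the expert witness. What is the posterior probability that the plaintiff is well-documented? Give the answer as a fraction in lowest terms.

2/5

P(the expert witness) = (1/4)·1 + (3/4)·(1/2) = 5/8.
By Bayes' rule, P(well-documented | the expert witness) = (1/4) / (5/8) = 2/5.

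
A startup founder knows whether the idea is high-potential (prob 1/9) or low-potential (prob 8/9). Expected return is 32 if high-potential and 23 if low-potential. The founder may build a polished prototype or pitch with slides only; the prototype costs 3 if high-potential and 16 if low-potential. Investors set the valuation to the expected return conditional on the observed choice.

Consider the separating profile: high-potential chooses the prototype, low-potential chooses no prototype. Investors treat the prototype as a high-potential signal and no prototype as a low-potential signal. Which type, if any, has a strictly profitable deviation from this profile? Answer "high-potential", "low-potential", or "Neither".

The prototype pays 32; no prototype pays 23.
high-potential: assigned the prototype, nets 32 − 3 = 29; deviating to no prototype nets 23.
low-potential: assigned no prototype, nets 23; deviating to the prototype nets 32 − 16 = 16.
Both types strictly prefer their assigned action; no profitable deviation.

Neither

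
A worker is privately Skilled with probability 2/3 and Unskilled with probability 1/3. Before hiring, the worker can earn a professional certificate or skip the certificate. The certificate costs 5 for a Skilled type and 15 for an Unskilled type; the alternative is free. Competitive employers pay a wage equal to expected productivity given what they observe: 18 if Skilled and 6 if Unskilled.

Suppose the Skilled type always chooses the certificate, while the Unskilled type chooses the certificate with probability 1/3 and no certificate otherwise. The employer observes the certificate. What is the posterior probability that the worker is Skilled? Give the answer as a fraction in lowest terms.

6/7

P(the certificate) = (2/3)·1 + (1/3)·(1/3) = 7/9.
By Bayes' rule, P(Skilled | the certificate) = (2/3) / (7/9) = 6/7.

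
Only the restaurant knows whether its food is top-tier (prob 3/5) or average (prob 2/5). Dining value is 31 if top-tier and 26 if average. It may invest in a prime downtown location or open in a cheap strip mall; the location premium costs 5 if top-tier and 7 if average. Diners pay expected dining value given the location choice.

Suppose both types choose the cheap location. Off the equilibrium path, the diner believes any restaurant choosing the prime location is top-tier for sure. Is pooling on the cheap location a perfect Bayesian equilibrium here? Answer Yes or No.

Yes

On path, the diner holds the prior and pays 3/5·31 + 2/5·26 = 29. Off path (the prime location), believing top-tier, it pays 31.
top-tier: the cheap location nets 29; the prime location nets 31 − 5 = 26. top-tier stays.
average: the cheap location nets 29; the prime location nets 31 − 7 = 24. average stays.
No type deviates, so pooling is sustained.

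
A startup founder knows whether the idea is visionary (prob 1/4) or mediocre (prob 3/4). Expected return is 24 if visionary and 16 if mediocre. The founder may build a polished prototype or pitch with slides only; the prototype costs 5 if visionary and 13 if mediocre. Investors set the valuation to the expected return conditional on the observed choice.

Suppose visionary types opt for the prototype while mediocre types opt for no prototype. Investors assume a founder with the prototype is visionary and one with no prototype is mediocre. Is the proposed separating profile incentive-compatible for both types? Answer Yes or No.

Under these beliefs, the prototype earns valuation 24 and no prototype earns valuation 16.
visionary: the prototype nets 24 − 5 = 19; no prototype nets 16. visionary prefers the prototype.
mediocre: the prototype nets 24 − 13 = 11; no prototype nets 16. mediocre prefers no prototype.
Neither type deviates, so the separating profile is an equilibrium.

Yes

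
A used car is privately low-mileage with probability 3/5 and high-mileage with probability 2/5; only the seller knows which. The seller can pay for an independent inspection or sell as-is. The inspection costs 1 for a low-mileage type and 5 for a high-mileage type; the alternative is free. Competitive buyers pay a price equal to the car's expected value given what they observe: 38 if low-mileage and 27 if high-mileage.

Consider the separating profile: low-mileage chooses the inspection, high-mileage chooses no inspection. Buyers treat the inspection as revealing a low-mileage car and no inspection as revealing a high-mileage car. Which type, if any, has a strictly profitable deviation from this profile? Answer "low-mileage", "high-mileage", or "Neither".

high-mileage

The inspection pays 38; no inspection pays 27.
low-mileage: assigned the inspection, nets 38 − 1 = 37; deviating to no inspection nets 27.
high-mileage: assigned no inspection, nets 27; deviating to the inspection nets 38 − 5 = 33.
The high-mileage type gains 6 by deviating.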